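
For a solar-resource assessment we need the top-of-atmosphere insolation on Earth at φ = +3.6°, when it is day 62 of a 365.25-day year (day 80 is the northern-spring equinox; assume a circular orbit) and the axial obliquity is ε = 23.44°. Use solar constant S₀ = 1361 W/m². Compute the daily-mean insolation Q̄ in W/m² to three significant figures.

Solar longitude: λ_s = 360° × (62 − 80)/365.25 = -17.741°, i.e. -17.741° + 360° = 342.259°.
sin δ = sin 23.44° × sin 342.259° = -0.12121, so δ = -6.962°.
cos H₀ = −tan(+3.6°) tan(-6.962°) = 0.0077, H₀ = 1.5631 rad.
Bracket: H₀ sin φ sin δ + cos φ cos δ sin H₀ = 1.5631×0.06279×-0.12121 + 0.99803×0.99263×0.99997 = -0.011896 + 0.990645 = 0.978749.
Q̄ = (S₀/π) × [bracket] = (1361/π) × 0.978749 = 424.0 W/m².

Q̄ ≈ 424 W/m²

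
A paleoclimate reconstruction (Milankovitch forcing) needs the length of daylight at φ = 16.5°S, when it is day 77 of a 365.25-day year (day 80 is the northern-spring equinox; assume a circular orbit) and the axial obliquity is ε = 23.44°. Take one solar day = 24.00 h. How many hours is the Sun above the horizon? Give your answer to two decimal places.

12.05 h

Solar longitude: λ_s = 360° × (77 − 80)/365.25 = -2.957°, i.e. -2.957° + 360° = 357.043°.
sin δ = sin 23.44° × sin 357.043° = -0.02052, so δ = -1.176°.
cos H₀ = −tan φ · tan δ = −tan(-16.5°) × tan(-1.176°) = -0.0061, so H₀ = 1.5769 rad = 90.35°.
Daylight = 2H₀/(2π) × 24.00 h = (1.5769/π) × 24.00 = 12.05 h.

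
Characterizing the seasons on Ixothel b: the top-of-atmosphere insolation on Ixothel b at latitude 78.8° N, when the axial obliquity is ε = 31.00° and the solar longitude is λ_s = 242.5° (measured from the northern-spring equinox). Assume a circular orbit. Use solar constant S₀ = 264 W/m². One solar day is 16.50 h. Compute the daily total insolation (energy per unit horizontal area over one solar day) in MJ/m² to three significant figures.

0.00 MJ/m²

Solar declination: sin δ = sin ε · sin λ_s = sin 31.00° × sin 242.5° = -0.45684, so δ = -27.184°.
cos H₀ = −tan(+78.8°) tan(-27.184°) = 2.5937 ≥ 1 ⇒ polar night, H₀ = 0 and Q̄ = 0.
Daily total = Q̄ × 16.50 h × 3600 s/h = 0.00 MJ/m².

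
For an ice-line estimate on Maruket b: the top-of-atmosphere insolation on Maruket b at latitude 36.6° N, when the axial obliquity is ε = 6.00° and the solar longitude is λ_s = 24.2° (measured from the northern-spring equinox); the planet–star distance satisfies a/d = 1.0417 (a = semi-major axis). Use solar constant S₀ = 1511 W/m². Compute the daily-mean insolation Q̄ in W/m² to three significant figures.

Q̄ ≈ 440 W/m²

Solar declination: sin δ = sin ε · sin λ_s = sin 6.00° × sin 24.2° = 0.04285, so δ = +2.456°.
cos H₀ = −tan(+36.6°) tan(+2.456°) = -0.0319, H₀ = 1.6027 rad.
Bracket: H₀ sin φ sin δ + cos φ cos δ sin H₀ = 1.6027×0.59622×0.04285 + 0.80282×0.99908×0.99949 = 0.040946 + 0.801672 = 0.842618.
Inverse-square distance factor (a/d)² = 1.0417² = 1.085139.
Q̄ = (S₀/π) × 1.085139 × [bracket] = (1511/π) × 1.085139 × 0.842618 = 439.8 W/m².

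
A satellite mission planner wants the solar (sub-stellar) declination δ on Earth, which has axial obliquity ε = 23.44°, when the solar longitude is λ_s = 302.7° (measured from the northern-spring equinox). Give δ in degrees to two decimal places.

δ = -19.56°

sin δ = sin ε · sin λ_s = sin 23.44° × sin 302.7° = -0.334743.
δ = arcsin(-0.334743) = -19.56°.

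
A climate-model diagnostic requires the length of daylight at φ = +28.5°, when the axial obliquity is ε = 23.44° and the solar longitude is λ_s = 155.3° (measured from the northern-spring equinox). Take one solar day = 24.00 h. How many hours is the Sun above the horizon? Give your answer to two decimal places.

Solar declination: sin δ = sin ε · sin λ_s = sin 23.44° × sin 155.3° = 0.16622, so δ = +9.568°.
cos H₀ = −tan φ · tan δ = −tan(+28.5°) × tan(+9.568°) = -0.0915, so H₀ = 1.6624 rad = 95.25°.
Daylight = 2H₀/(2π) × 24.00 h = (1.6624/π) × 24.00 = 12.70 h.

12.70 h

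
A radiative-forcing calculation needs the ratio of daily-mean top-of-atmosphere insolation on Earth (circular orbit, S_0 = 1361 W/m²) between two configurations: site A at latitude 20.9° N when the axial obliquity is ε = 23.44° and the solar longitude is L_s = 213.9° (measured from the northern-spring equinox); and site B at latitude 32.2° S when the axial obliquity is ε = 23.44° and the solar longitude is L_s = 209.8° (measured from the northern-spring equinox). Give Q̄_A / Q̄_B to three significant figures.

Q̄_A / Q̄_B ≈ 0.789

— Configuration A (ϕ=+20.9°):
Solar declination: sin δ = sin ε · sin L_s = sin 23.44° × sin 213.9° = -0.22186, so δ = -12.819°.
cos h₀ = −tan(+20.9°) tan(-12.819°) = 0.0869, h₀ = 1.4838 rad.
Bracket: h₀ sin ϕ sin δ + cos ϕ cos δ sin h₀ = 1.4838×0.35674×-0.22186 + 0.93420×0.97508×0.99622 = -0.117437 + 0.907476 = 0.790039.
Q̄ = (S_0/π) × [bracket] = (1361/π) × 0.790039 = 342.26 W/m².
— Configuration B (ϕ=-32.2°):
Solar declination: sin δ = sin ε · sin L_s = sin 23.44° × sin 209.8° = -0.19769, so δ = -11.402°.
cos h₀ = −tan(-32.2°) tan(-11.402°) = -0.1270, h₀ = 1.6981 rad.
Bracket: h₀ sin ϕ sin δ + cos ϕ cos δ sin h₀ = 1.6981×-0.53288×-0.19769 + 0.84619×0.98026×0.99190 = 0.178886 + 0.822767 = 1.001653.
Q̄ = (S_0/π) × [bracket] = (1361/π) × 1.001653 = 433.94 W/m².
Ratio Q̄_A / Q̄_B = 342.26 / 433.94 = 0.7887.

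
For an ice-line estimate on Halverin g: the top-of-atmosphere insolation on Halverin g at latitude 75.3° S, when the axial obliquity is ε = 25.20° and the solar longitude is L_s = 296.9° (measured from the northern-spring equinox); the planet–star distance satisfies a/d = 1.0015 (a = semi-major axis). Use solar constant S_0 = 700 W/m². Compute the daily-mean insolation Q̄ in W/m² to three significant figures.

Q̄ ≈ 258 W/m²

Solar declination: sin δ = sin ε · sin L_s = sin 25.20° × sin 296.9° = -0.37971, so δ = -22.316°.
cos h₀ = −tan(-75.3°) tan(-22.316°) = -1.5645 ≤ −1 ⇒ polar day, h₀ = π.
Bracket: h₀ sin ϕ sin δ + cos ϕ cos δ sin h₀ = 3.1416×-0.96727×-0.37971 + 0.25376×0.92511×0.00000 = 1.153853 + 0.000000 = 1.153853.
Inverse-square distance factor (a/d)² = 1.0015² = 1.003002.
Q̄ = (S_0/π) × 1.003002 × [bracket] = (700/π) × 1.003002 × 1.153853 = 257.9 W/m².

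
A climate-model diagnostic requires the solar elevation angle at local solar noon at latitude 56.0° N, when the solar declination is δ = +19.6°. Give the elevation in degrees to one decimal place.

53.6°

At local noon the hour angle is zero, so the zenith angle equals |ϕ − δ| = |+56.0° − (+19.600°)| = 36.400°.
Elevation = 90° − 36.400° = 53.6°.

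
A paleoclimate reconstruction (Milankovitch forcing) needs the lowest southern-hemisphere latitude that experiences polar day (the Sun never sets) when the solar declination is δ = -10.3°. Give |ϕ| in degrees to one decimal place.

|ϕ| = 79.7°

Polar day requires cos h₀ = −tan ϕ tan δ ≤ −1, i.e. tan ϕ tan δ ≥ 1.
The boundary is |tan ϕ| · |tan δ| = 1, so |ϕ| = 90° − |δ| = 90° − 10.3° = 79.7° in the southern hemisphere.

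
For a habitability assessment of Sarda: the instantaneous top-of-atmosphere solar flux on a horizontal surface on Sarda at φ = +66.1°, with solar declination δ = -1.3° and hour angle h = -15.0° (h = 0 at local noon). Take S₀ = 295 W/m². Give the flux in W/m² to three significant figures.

109 W/m²

cos θ_z = sin φ sin δ + cos φ cos δ cos h = -0.020742 + 0.391236 = 0.370494.
Flux = S₀ · cos θ_z = 295 × 0.370494 = 109.3 W/m².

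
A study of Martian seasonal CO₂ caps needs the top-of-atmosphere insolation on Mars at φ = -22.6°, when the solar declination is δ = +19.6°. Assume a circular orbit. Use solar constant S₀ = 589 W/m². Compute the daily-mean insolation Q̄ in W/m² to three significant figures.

cos H₀ = −tan(-22.6°) tan(+19.600°) = 0.1482, H₀ = 1.4220 rad.
Bracket: H₀ sin φ sin δ + cos φ cos δ sin H₀ = 1.4220×-0.38430×0.33545 + 0.92321×0.94206×0.98895 = -0.183315 + 0.860109 = 0.676794.
Q̄ = (S₀/π) × [bracket] = (589/π) × 0.676794 = 126.9 W/m².

Q̄ ≈ 127 W/m²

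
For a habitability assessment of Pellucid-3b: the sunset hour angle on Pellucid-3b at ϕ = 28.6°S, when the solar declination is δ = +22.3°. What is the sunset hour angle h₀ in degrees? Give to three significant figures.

cos h₀ = −tan ϕ · tan δ = −tan(-28.6°) × tan(+22.300°) = 0.2236, so h₀ = 1.3453 rad = 77.08°.

h₀ = 77.1°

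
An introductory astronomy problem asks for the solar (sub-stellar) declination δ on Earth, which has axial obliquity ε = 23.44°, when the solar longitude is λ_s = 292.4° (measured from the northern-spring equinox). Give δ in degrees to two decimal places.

sin δ = sin ε · sin λ_s = sin 23.44° × sin 292.4° = -0.367774.
δ = arcsin(-0.367774) = -21.58°.

δ = -21.58°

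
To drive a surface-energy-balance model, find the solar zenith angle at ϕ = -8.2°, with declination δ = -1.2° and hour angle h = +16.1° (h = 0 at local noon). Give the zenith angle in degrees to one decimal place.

θ_z = 17.5°

cos θ_z = sin ϕ sin δ + cos ϕ cos δ cos h = 0.002987 + 0.950748 = 0.953735.
θ_z = arccos(0.953735) = 17.5°.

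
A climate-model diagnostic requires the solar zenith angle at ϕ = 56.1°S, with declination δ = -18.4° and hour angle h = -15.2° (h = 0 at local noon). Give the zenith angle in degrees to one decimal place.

cos θ_z = sin ϕ sin δ + cos ϕ cos δ cos h = 0.261993 + 0.510717 = 0.772710.
θ_z = arccos(0.772710) = 39.4°.

θ_z = 39.4°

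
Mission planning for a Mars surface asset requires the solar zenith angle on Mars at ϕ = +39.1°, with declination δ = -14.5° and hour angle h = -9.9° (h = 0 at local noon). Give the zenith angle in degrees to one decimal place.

θ_z = 54.4°

cos θ_z = sin ϕ sin δ + cos ϕ cos δ cos h = -0.157909 + 0.740140 = 0.582231.
θ_z = arccos(0.582231) = 54.4°.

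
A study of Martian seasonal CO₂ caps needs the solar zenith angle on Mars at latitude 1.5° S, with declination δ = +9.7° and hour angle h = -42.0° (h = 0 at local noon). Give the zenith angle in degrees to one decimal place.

θ_z = 43.3°

cos θ_z = sin φ sin δ + cos φ cos δ cos h = -0.004411 + 0.732269 = 0.727858.
θ_z = arccos(0.727858) = 43.3°.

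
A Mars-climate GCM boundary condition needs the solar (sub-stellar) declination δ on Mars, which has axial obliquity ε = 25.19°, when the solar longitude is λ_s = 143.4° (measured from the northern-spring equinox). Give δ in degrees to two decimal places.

sin δ = sin ε · sin λ_s = sin 25.19° × sin 143.4° = 0.253766.
δ = arcsin(0.253766) = +14.70°.

δ = +14.70°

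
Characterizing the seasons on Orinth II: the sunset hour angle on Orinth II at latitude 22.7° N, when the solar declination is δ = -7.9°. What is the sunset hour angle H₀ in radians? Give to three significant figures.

H₀ = 1.51 rad

cos H₀ = −tan φ · tan δ = −tan(+22.7°) × tan(-7.900°) = 0.0580, so H₀ = 1.5127 rad = 86.67°.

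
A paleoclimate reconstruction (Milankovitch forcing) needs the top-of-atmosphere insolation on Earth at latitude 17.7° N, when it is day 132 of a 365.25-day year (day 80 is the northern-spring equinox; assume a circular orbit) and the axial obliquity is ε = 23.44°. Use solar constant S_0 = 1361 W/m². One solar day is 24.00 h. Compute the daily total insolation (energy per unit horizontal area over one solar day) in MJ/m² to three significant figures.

Solar longitude: L_s = 360° × (132 − 80)/365.25 = 51.253°.
sin δ = sin 23.44° × sin 51.253° = 0.31024, so δ = +18.074°.
cos h₀ = −tan(+17.7°) tan(+18.074°) = -0.1041, h₀ = 1.6751 rad.
Bracket: h₀ sin ϕ sin δ + cos ϕ cos δ sin h₀ = 1.6751×0.30403×0.31024 + 0.95266×0.95066×0.99456 = 0.157999 + 0.900729 = 1.058728.
Q̄ = (S_0/π) × [bracket] = (1361/π) × 1.058728 = 458.66 W/m².
Daily total = Q̄ × 24.00 h × 3600 s/h = 458.66 × 24.00 × 3600 / 10⁶ = 39.63 MJ/m².

39.6 MJ/m²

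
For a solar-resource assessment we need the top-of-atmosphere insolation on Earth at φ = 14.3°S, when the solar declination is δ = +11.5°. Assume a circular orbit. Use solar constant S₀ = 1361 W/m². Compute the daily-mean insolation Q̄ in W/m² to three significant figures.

cos H₀ = −tan(-14.3°) tan(+11.500°) = 0.0519, H₀ = 1.5189 rad.
Bracket: H₀ sin φ sin δ + cos φ cos δ sin H₀ = 1.5189×-0.24700×0.19937 + 0.96902×0.97992×0.99865 = -0.074797 + 0.948280 = 0.873483.
Q̄ = (S₀/π) × [bracket] = (1361/π) × 0.873483 = 378.4 W/m².

Q̄ ≈ 378 W/m²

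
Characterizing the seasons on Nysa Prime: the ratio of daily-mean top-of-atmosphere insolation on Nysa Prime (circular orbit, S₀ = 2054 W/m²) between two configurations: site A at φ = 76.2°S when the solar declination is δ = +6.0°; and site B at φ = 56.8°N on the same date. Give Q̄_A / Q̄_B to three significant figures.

Q̄_A / Q̄_B ≈ 0.145

— Configuration A (φ=-76.2°):
cos H₀ = −tan(-76.2°) tan(+6.000°) = 0.4279, H₀ = 1.1286 rad.
Bracket: H₀ sin φ sin δ + cos φ cos δ sin H₀ = 1.1286×-0.97113×0.10453 + 0.23853×0.99452×0.90382 = -0.114567 + 0.214407 = 0.099840.
Q̄ = (S₀/π) × [bracket] = (2054/π) × 0.099840 = 65.276 W/m².
— Configuration B (φ=+56.8°):
cos H₀ = −tan(+56.8°) tan(+6.000°) = -0.1606, H₀ = 1.7321 rad.
Bracket: H₀ sin φ sin δ + cos φ cos δ sin H₀ = 1.7321×0.83676×0.10453 + 0.54756×0.99452×0.98702 = 0.151501 + 0.537491 = 0.688992.
Q̄ = (S₀/π) × [bracket] = (2054/π) × 0.688992 = 450.47 W/m².
Ratio Q̄_A / Q̄_B = 65.276 / 450.47 = 0.1449.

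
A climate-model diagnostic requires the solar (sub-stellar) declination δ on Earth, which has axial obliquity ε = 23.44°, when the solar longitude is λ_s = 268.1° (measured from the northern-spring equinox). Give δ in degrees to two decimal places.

sin δ = sin ε · sin λ_s = sin 23.44° × sin 268.1° = -0.397570.
δ = arcsin(-0.397570) = -23.43°.

δ = -23.43°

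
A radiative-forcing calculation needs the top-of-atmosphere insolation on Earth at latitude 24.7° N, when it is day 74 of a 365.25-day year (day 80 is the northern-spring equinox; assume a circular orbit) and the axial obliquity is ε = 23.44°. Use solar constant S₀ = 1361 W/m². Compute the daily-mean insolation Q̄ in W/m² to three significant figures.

Q̄ ≈ 382 W/m²

Solar longitude: λ_s = 360° × (74 − 80)/365.25 = -5.914°, i.e. -5.914° + 360° = 354.086°.
sin δ = sin 23.44° × sin 354.086° = -0.04098, so δ = -2.349°.
cos H₀ = −tan(+24.7°) tan(-2.349°) = 0.0189, H₀ = 1.5519 rad.
Bracket: H₀ sin φ sin δ + cos φ cos δ sin H₀ = 1.5519×0.41787×-0.04098 + 0.90851×0.99916×0.99982 = -0.026575 + 0.907583 = 0.881008.
Q̄ = (S₀/π) × [bracket] = (1361/π) × 0.881008 = 381.7 W/m².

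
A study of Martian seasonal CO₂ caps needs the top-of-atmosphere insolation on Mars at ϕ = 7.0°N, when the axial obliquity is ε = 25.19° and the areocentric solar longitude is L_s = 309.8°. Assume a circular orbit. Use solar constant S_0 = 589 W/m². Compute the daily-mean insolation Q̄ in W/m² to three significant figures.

Q̄ ≈ 164 W/m²

sin δ = sin 25.19° × sin 309.8° = -0.32700, so δ = -19.087°.
cos h₀ = −tan(+7.0°) tan(-19.087°) = 0.0425, h₀ = 1.5283 rad.
Bracket: h₀ sin ϕ sin δ + cos ϕ cos δ sin h₀ = 1.5283×0.12187×-0.32700 + 0.99255×0.94503×0.99910 = -0.060905 + 0.937145 = 0.876240.
Q̄ = (S_0/π) × [bracket] = (589/π) × 0.876240 = 164.3 W/m².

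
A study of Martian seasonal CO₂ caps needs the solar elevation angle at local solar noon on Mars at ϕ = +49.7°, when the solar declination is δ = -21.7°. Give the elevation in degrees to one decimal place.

18.6°

At local noon the hour angle is zero, so the zenith angle equals |ϕ − δ| = |+49.7° − (-21.700°)| = 71.400°.
Elevation = 90° − 71.400° = 18.6°.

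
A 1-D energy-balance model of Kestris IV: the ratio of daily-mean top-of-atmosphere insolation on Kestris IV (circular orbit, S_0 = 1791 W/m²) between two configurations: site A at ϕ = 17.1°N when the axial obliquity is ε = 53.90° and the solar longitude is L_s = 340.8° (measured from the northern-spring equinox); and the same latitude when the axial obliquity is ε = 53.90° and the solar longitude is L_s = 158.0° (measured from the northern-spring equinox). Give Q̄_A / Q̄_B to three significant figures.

— Configuration A (ϕ=+17.1°):
Solar declination: sin δ = sin ε · sin L_s = sin 53.90° × sin 340.8° = -0.26572, so δ = -15.410°.
cos h₀ = −tan(+17.1°) tan(-15.410°) = 0.0848, h₀ = 1.4859 rad.
Bracket: h₀ sin ϕ sin δ + cos ϕ cos δ sin h₀ = 1.4859×0.29404×-0.26572 + 0.95579×0.96405×0.99640 = -0.116097 + 0.918112 = 0.802015.
Q̄ = (S_0/π) × [bracket] = (1791/π) × 0.802015 = 457.22 W/m².
— Configuration B (ϕ=+17.1°):
Solar declination: sin δ = sin ε · sin L_s = sin 53.90° × sin 158.0° = 0.30268, so δ = +17.619°.
cos h₀ = −tan(+17.1°) tan(+17.619°) = -0.0977, h₀ = 1.6687 rad.
Bracket: h₀ sin ϕ sin δ + cos ϕ cos δ sin h₀ = 1.6687×0.29404×0.30268 + 0.95579×0.95309×0.99522 = 0.148514 + 0.906600 = 1.055114.
Q̄ = (S_0/π) × [bracket] = (1791/π) × 1.055114 = 601.51 W/m².
Ratio Q̄_A / Q̄_B = 457.22 / 601.51 = 0.7601.

Q̄_A / Q̄_B ≈ 0.760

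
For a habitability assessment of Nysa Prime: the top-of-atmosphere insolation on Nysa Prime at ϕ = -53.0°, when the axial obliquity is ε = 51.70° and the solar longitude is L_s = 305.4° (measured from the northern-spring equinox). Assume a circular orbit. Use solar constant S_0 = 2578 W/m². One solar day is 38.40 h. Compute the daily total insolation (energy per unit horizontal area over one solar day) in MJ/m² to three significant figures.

182 MJ/m²

Solar declination: sin δ = sin ε · sin L_s = sin 51.70° × sin 305.4° = -0.63969, so δ = -39.769°.
cos h₀ = −tan(-53.0°) tan(-39.769°) = -1.1044 ≤ −1 ⇒ polar day, h₀ = π.
Bracket: h₀ sin ϕ sin δ + cos ϕ cos δ sin h₀ = 3.1416×-0.79864×-0.63969 + 0.60182×0.76863×0.00000 = 1.604987 + 0.000000 = 1.604987.
Q̄ = (S_0/π) × [bracket] = (2578/π) × 1.604987 = 1317.1 W/m².
Daily total = Q̄ × 38.40 h × 3600 s/h = 1317.1 × 38.40 × 3600 / 10⁶ = 182.1 MJ/m².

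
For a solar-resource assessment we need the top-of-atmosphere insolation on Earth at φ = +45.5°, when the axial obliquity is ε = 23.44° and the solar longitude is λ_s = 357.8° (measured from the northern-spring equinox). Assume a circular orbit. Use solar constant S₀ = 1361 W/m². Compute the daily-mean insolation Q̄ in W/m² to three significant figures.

Solar declination: sin δ = sin ε · sin λ_s = sin 23.44° × sin 357.8° = -0.01527, so δ = -0.875°.
cos H₀ = −tan(+45.5°) tan(-0.875°) = 0.0155, H₀ = 1.5553 rad.
Bracket: H₀ sin φ sin δ + cos φ cos δ sin H₀ = 1.5553×0.71325×-0.01527 + 0.70091×0.99988×0.99988 = -0.016939 + 0.700742 = 0.683803.
Q̄ = (S₀/π) × [bracket] = (1361/π) × 0.683803 = 296.2 W/m².

Q̄ ≈ 296 W/m²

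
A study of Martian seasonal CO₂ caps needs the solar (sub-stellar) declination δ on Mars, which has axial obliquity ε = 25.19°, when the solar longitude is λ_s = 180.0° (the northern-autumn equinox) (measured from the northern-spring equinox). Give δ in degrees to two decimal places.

δ = +0.00°

sin δ = sin ε · sin λ_s = sin 25.19° × sin 180.0° = 0.000000.
δ = arcsin(0.000000) = +0.00°.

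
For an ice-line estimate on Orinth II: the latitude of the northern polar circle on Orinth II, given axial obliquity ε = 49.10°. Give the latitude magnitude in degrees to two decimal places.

40.90°

The polar circle is the lowest latitude that experiences at least one full rotation of continuous daylight at the northern-summer solstice; it lies at |φ| = 90° − ε = 90° − 49.10° = 40.90°.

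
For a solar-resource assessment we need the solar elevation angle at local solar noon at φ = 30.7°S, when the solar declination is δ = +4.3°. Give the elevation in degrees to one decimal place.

At local noon the hour angle is zero, so the zenith angle equals |φ − δ| = |-30.7° − (+4.300°)| = 35.000°.
Elevation = 90° − 35.000° = 55.0°.

55.0°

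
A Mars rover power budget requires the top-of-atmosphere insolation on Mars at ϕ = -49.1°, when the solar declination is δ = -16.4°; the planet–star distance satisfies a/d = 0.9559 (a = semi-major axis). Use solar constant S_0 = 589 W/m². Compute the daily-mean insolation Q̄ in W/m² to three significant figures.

Q̄ ≈ 171 W/m²

cos h₀ = −tan(-49.1°) tan(-16.400°) = -0.3398, h₀ = 1.9175 rad.
Bracket: h₀ sin ϕ sin δ + cos ϕ cos δ sin h₀ = 1.9175×-0.75585×-0.28234 + 0.65474×0.95931×0.94051 = 0.409207 + 0.590733 = 0.999940.
Inverse-square distance factor (a/d)² = 0.9559² = 0.913745.
Q̄ = (S_0/π) × 0.913745 × [bracket] = (589/π) × 0.913745 × 0.999940 = 171.3 W/m².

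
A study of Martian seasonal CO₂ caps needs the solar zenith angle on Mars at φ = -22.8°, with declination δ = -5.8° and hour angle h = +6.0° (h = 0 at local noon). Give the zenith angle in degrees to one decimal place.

θ_z = 18.0°

cos θ_z = sin φ sin δ + cos φ cos δ cos h = 0.039161 + 0.912120 = 0.951281.
θ_z = arccos(0.951281) = 18.0°.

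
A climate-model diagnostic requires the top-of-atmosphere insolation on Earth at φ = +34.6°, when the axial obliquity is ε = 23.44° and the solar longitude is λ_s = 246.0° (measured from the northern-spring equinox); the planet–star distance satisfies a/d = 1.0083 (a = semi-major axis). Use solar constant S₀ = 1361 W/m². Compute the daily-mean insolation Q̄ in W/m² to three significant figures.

Solar declination: sin δ = sin ε · sin λ_s = sin 23.44° × sin 246.0° = -0.36340, so δ = -21.309°.
cos H₀ = −tan(+34.6°) tan(-21.309°) = 0.2691, H₀ = 1.2984 rad.
Bracket: H₀ sin φ sin δ + cos φ cos δ sin H₀ = 1.2984×0.56784×-0.36340 + 0.82314×0.93163×0.96312 = -0.267929 + 0.738580 = 0.470651.
Inverse-square distance factor (a/d)² = 1.0083² = 1.016669.
Q̄ = (S₀/π) × 1.016669 × [bracket] = (1361/π) × 1.016669 × 0.470651 = 207.3 W/m².

Q̄ ≈ 207 W/m²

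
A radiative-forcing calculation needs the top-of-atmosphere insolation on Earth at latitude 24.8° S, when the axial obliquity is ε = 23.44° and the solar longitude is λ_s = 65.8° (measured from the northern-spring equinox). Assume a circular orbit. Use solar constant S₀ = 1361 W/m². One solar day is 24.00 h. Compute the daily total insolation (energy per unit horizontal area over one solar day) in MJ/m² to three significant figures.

23.2 MJ/m²

Solar declination: sin δ = sin ε · sin λ_s = sin 23.44° × sin 65.8° = 0.36283, so δ = +21.274°.
cos H₀ = −tan(-24.8°) tan(+21.274°) = 0.1799, H₀ = 1.3899 rad.
Bracket: H₀ sin φ sin δ + cos φ cos δ sin H₀ = 1.3899×-0.41945×0.36283 + 0.90778×0.93185×0.98368 = -0.211528 + 0.832109 = 0.620581.
Q̄ = (S₀/π) × [bracket] = (1361/π) × 0.620581 = 268.85 W/m².
Daily total = Q̄ × 24.00 h × 3600 s/h = 268.85 × 24.00 × 3600 / 10⁶ = 23.23 MJ/m².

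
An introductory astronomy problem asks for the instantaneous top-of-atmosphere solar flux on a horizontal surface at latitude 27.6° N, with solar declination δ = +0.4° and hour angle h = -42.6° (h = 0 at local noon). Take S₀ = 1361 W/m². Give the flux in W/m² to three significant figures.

cos θ_z = sin φ sin δ + cos φ cos δ cos h = 0.003234 + 0.652316 = 0.655550.
Flux = S₀ · cos θ_z = 1361 × 0.655550 = 892.2 W/m².

892 W/m²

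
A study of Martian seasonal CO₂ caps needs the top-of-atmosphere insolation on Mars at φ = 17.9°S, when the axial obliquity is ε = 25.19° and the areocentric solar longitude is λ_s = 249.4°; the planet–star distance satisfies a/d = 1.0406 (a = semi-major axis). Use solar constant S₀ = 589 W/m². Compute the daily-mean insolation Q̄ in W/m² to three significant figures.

Q̄ ≈ 218 W/m²

sin δ = sin 25.19° × sin 249.4° = -0.39841, so δ = -23.479°.
cos H₀ = −tan(-17.9°) tan(-23.479°) = -0.1403, H₀ = 1.7116 rad.
Bracket: H₀ sin φ sin δ + cos φ cos δ sin H₀ = 1.7116×-0.30736×-0.39841 + 0.95159×0.91721×0.99011 = 0.209594 + 0.864176 = 1.073770.
Inverse-square distance factor (a/d)² = 1.0406² = 1.082848.
Q̄ = (S₀/π) × 1.082848 × [bracket] = (589/π) × 1.082848 × 1.073770 = 218.0 W/m².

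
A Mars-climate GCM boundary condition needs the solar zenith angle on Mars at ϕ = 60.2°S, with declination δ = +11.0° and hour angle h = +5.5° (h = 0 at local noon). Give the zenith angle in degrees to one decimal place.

cos θ_z = sin ϕ sin δ + cos ϕ cos δ cos h = -0.165577 + 0.485597 = 0.320020.
θ_z = arccos(0.320020) = 71.3°.

θ_z = 71.3°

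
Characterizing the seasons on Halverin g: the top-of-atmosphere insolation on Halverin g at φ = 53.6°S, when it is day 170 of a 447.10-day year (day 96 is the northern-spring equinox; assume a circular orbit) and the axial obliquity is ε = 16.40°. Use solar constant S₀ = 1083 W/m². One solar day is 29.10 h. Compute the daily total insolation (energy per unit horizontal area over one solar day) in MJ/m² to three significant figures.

Solar longitude: λ_s = 360° × (170 − 96)/447.10 = 59.584°.
sin δ = sin 16.40° × sin 59.584° = 0.24348, so δ = +14.092°.
cos H₀ = −tan(-53.6°) tan(+14.092°) = 0.3405, H₀ = 1.2233 rad.
Bracket: H₀ sin φ sin δ + cos φ cos δ sin H₀ = 1.2233×-0.80489×0.24348 + 0.59342×0.96991×0.94024 = -0.239736 + 0.541168 = 0.301432.
Q̄ = (S₀/π) × [bracket] = (1083/π) × 0.301432 = 103.91 W/m².
Daily total = Q̄ × 29.10 h × 3600 s/h = 103.91 × 29.10 × 3600 / 10⁶ = 10.89 MJ/m².

10.9 MJ/m²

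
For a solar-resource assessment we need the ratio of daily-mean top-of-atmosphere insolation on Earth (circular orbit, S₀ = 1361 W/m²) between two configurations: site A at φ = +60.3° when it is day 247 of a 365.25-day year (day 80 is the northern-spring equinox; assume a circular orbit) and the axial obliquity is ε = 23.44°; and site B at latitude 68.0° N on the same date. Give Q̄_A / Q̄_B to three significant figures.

— Configuration A (φ=+60.3°):
Solar longitude: λ_s = 360° × (247 − 80)/365.25 = 164.600°.
sin δ = sin 23.44° × sin 164.600° = 0.10564, so δ = +6.064°.
cos H₀ = −tan(+60.3°) tan(+6.064°) = -0.1862, H₀ = 1.7581 rad.
Bracket: H₀ sin φ sin δ + cos φ cos δ sin H₀ = 1.7581×0.86863×0.10564 + 0.49546×0.99440×0.98250 = 0.161327 + 0.484063 = 0.645390.
Q̄ = (S₀/π) × [bracket] = (1361/π) × 0.645390 = 279.60 W/m².
— Configuration B (φ=+68.0°):
cos H₀ = −tan(+68.0°) tan(+6.064°) = -0.2629, H₀ = 1.8369 rad.
Bracket: H₀ sin φ sin δ + cos φ cos δ sin H₀ = 1.8369×0.92718×0.10564 + 0.37461×0.99440×0.96481 = 0.179919 + 0.359403 = 0.539322.
Q̄ = (S₀/π) × [bracket] = (1361/π) × 0.539322 = 233.64 W/m².
Ratio Q̄_A / Q̄_B = 279.60 / 233.64 = 1.197.

Q̄_A / Q̄_B ≈ 1.20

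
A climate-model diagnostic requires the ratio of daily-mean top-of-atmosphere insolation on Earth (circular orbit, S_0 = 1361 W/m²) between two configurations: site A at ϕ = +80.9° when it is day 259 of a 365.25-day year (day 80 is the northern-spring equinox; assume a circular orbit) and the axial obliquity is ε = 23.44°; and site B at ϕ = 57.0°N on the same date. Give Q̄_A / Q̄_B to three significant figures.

— Configuration A (ϕ=+80.9°):
Solar longitude: L_s = 360° × (259 − 80)/365.25 = 176.427°.
sin δ = sin 23.44° × sin 176.427° = 0.02479, so δ = +1.420°.
cos h₀ = −tan(+80.9°) tan(+1.420°) = -0.1548, h₀ = 1.7262 rad.
Bracket: h₀ sin ϕ sin δ + cos ϕ cos δ sin h₀ = 1.7262×0.98741×0.02479 + 0.15816×0.99969×0.98794 = 0.042254 + 0.156204 = 0.198458.
Q̄ = (S_0/π) × [bracket] = (1361/π) × 0.198458 = 85.976 W/m².
— Configuration B (ϕ=+57.0°):
cos h₀ = −tan(+57.0°) tan(+1.420°) = -0.0382, h₀ = 1.6090 rad.
Bracket: h₀ sin ϕ sin δ + cos ϕ cos δ sin h₀ = 1.6090×0.83867×0.02479 + 0.54464×0.99969×0.99927 = 0.033452 + 0.544074 = 0.577526.
Q̄ = (S_0/π) × [bracket] = (1361/π) × 0.577526 = 250.20 W/m².
Ratio Q̄_A / Q̄_B = 85.976 / 250.20 = 0.3436.

Q̄_A / Q̄_B ≈ 0.344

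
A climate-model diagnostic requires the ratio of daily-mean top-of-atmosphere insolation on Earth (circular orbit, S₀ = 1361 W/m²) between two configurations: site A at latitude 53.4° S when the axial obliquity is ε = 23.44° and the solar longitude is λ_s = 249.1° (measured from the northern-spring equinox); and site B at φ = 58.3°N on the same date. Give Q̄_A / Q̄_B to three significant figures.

Q̄_A / Q̄_B ≈ 11.3

— Configuration A (φ=-53.4°):
Solar declination: sin δ = sin ε · sin λ_s = sin 23.44° × sin 249.1° = -0.37162, so δ = -21.815°.
cos H₀ = −tan(-53.4°) tan(-21.815°) = -0.5390, H₀ = 2.1400 rad.
Bracket: H₀ sin φ sin δ + cos φ cos δ sin H₀ = 2.1400×-0.80282×-0.37162 + 0.59622×0.92839×0.84232 = 0.638456 + 0.466245 = 1.104701.
Q̄ = (S₀/π) × [bracket] = (1361/π) × 1.104701 = 478.58 W/m².
— Configuration B (φ=+58.3°):
cos H₀ = −tan(+58.3°) tan(-21.815°) = 0.6481, H₀ = 0.8657 rad.
Bracket: H₀ sin φ sin δ + cos φ cos δ sin H₀ = 0.8657×0.85081×-0.37162 + 0.52547×0.92839×0.76155 = -0.273715 + 0.371515 = 0.097800.
Q̄ = (S₀/π) × [bracket] = (1361/π) × 0.097800 = 42.369 W/m².
Ratio Q̄_A / Q̄_B = 478.58 / 42.369 = 11.30.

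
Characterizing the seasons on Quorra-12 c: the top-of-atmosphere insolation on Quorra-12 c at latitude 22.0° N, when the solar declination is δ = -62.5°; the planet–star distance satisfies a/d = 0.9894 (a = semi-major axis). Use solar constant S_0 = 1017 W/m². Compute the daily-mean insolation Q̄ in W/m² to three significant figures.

Q̄ ≈ 13.7 W/m²

cos h₀ = −tan(+22.0°) tan(-62.500°) = 0.7761, h₀ = 0.6823 rad.
Bracket: h₀ sin ϕ sin δ + cos ϕ cos δ sin h₀ = 0.6823×0.37461×-0.88701 + 0.92718×0.46175×0.63058 = -0.226717 + 0.269967 = 0.043250.
Inverse-square distance factor (a/d)² = 0.9894² = 0.978912.
Q̄ = (S_0/π) × 0.978912 × [bracket] = (1017/π) × 0.978912 × 0.043250 = 13.71 W/m².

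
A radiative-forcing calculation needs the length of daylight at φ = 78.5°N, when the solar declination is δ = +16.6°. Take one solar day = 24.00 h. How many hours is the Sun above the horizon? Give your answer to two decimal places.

24.00 h

Sunrise equation: cos H₀ = −tan φ · tan δ = -1.4653 ≤ −1, so the Sun never sets (polar day) and H₀ = π.
Daylight = 2H₀/(2π) × 24.00 h = (3.1416/π) × 24.00 = 24.00 h.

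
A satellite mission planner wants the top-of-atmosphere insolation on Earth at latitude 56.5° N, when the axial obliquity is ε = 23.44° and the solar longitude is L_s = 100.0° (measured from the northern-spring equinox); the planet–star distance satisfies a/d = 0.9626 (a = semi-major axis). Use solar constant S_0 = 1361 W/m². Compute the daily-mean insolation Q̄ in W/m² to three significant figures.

Solar declination: sin δ = sin ε · sin L_s = sin 23.44° × sin 100.0° = 0.39175, so δ = +23.063°.
cos h₀ = −tan(+56.5°) tan(+23.063°) = -0.6433, h₀ = 2.2696 rad.
Bracket: h₀ sin ϕ sin δ + cos ϕ cos δ sin h₀ = 2.2696×0.83389×0.39175 + 0.55194×0.92007×0.76563 = 0.741425 + 0.388805 = 1.130230.
Inverse-square distance factor (a/d)² = 0.9626² = 0.926599.
Q̄ = (S_0/π) × 0.926599 × [bracket] = (1361/π) × 0.926599 × 1.130230 = 453.7 W/m².

Q̄ ≈ 454 W/m²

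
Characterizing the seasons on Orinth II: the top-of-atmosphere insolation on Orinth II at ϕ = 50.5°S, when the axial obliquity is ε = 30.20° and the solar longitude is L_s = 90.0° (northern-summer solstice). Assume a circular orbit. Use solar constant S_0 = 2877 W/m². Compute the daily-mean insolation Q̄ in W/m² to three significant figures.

Solar declination: sin δ = sin ε · sin L_s = sin 30.20° × sin 90.0° = 0.50302, so δ = +30.200°.
cos h₀ = −tan(-50.5°) tan(+30.200°) = 0.7060, h₀ = 0.7869 rad.
Bracket: h₀ sin ϕ sin δ + cos ϕ cos δ sin h₀ = 0.7869×-0.77162×0.50302 + 0.63608×0.86427×0.70817 = -0.305428 + 0.389313 = 0.083885.
Q̄ = (S_0/π) × [bracket] = (2877/π) × 0.083885 = 76.82 W/m².

Q̄ ≈ 76.8 W/m²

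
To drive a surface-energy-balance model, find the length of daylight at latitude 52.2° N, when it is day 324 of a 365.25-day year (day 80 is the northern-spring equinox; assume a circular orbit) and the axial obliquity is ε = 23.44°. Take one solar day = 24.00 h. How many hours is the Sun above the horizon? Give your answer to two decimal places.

Solar longitude: λ_s = 360° × (324 − 80)/365.25 = 240.493°.
sin δ = sin 23.44° × sin 240.493° = -0.34619, so δ = -20.255°.
cos H₀ = −tan φ · tan δ = −tan(+52.2°) × tan(-20.255°) = 0.4757, so H₀ = 1.0750 rad = 61.59°.
Daylight = 2H₀/(2π) × 24.00 h = (1.0750/π) × 24.00 = 8.21 h.

8.21 h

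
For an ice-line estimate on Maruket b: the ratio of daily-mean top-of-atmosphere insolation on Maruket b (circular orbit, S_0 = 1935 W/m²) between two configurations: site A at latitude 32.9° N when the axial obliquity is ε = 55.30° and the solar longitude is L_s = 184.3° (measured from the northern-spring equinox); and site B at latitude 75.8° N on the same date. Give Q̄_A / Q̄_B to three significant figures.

— Configuration A (ϕ=+32.9°):
Solar declination: sin δ = sin ε · sin L_s = sin 55.30° × sin 184.3° = -0.06164, so δ = -3.534°.
cos h₀ = −tan(+32.9°) tan(-3.534°) = 0.0400, h₀ = 1.5308 rad.
Bracket: h₀ sin ϕ sin δ + cos ϕ cos δ sin h₀ = 1.5308×0.54317×-0.06164 + 0.83962×0.99810×0.99920 = -0.051253 + 0.837354 = 0.786101.
Q̄ = (S_0/π) × [bracket] = (1935/π) × 0.786101 = 484.18 W/m².
— Configuration B (ϕ=+75.8°):
cos h₀ = −tan(+75.8°) tan(-3.534°) = 0.2441, h₀ = 1.3242 rad.
Bracket: h₀ sin ϕ sin δ + cos ϕ cos δ sin h₀ = 1.3242×0.96945×-0.06164 + 0.24531×0.99810×0.96976 = -0.079130 + 0.237440 = 0.158310.
Q̄ = (S_0/π) × [bracket] = (1935/π) × 0.158310 = 97.508 W/m².
Ratio Q̄_A / Q̄_B = 484.18 / 97.508 = 4.966.

Q̄_A / Q̄_B ≈ 4.97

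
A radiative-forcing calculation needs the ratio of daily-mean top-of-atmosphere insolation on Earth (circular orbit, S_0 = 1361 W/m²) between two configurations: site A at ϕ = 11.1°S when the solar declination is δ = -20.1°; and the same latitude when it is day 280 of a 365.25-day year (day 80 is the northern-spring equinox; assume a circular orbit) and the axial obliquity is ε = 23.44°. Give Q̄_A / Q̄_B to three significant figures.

— Configuration A (ϕ=-11.1°):
cos h₀ = −tan(-11.1°) tan(-20.100°) = -0.0718, h₀ = 1.6427 rad.
Bracket: h₀ sin ϕ sin δ + cos ϕ cos δ sin h₀ = 1.6427×-0.19252×-0.34366 + 0.98129×0.93909×0.99742 = 0.108683 + 0.919142 = 1.027825.
Q̄ = (S_0/π) × [bracket] = (1361/π) × 1.027825 = 445.27 W/m².
— Configuration B (ϕ=-11.1°):
Solar longitude: L_s = 360° × (280 − 80)/365.25 = 197.125°.
sin δ = sin 23.44° × sin 197.125° = -0.11713, so δ = -6.727°.
cos h₀ = −tan(-11.1°) tan(-6.727°) = -0.0231, h₀ = 1.5939 rad.
Bracket: h₀ sin ϕ sin δ + cos ϕ cos δ sin h₀ = 1.5939×-0.19252×-0.11713 + 0.98129×0.99312×0.99973 = 0.035942 + 0.974276 = 1.010218.
Q̄ = (S_0/π) × [bracket] = (1361/π) × 1.010218 = 437.65 W/m².
Ratio Q̄_A / Q̄_B = 445.27 / 437.65 = 1.017.

Q̄_A / Q̄_B ≈ 1.02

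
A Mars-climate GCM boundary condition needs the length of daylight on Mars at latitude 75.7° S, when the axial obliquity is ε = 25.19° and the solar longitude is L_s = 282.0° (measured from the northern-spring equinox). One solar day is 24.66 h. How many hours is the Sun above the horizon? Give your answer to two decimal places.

24.66 h

Solar declination: sin δ = sin ε · sin L_s = sin 25.19° × sin 282.0° = -0.41632, so δ = -24.603°.
Sunrise equation: cos h₀ = −tan ϕ · tan δ = -1.7964 ≤ −1, so the Sun never sets (polar day) and h₀ = π.
Daylight = 2h₀/(2π) × 24.66 h = (3.1416/π) × 24.66 = 24.66 h.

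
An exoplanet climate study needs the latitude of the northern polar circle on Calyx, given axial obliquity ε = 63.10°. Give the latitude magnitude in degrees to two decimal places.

The polar circle is the lowest latitude that experiences at least one full rotation of continuous daylight at the northern-summer solstice; it lies at |φ| = 90° − ε = 90° − 63.10° = 26.90°.

26.90°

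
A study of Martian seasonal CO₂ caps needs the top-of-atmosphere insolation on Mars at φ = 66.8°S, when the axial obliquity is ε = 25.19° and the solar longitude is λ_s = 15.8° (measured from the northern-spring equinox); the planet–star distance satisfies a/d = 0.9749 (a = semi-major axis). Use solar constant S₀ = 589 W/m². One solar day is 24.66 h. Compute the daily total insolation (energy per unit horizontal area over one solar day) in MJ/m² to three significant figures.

3.77 MJ/m²

Solar declination: sin δ = sin ε · sin λ_s = sin 25.19° × sin 15.8° = 0.11589, so δ = +6.655°.
cos H₀ = −tan(-66.8°) tan(+6.655°) = 0.2722, H₀ = 1.2951 rad.
Bracket: H₀ sin φ sin δ + cos φ cos δ sin H₀ = 1.2951×-0.91914×0.11589 + 0.39394×0.99326×0.96223 = -0.137953 + 0.376506 = 0.238553.
Inverse-square distance factor (a/d)² = 0.9749² = 0.950430.
Q̄ = (S₀/π) × 0.950430 × [bracket] = (589/π) × 0.950430 × 0.238553 = 42.508 W/m².
Daily total = Q̄ × 24.66 h × 3600 s/h = 42.508 × 24.66 × 3600 / 10⁶ = 3.774 MJ/m².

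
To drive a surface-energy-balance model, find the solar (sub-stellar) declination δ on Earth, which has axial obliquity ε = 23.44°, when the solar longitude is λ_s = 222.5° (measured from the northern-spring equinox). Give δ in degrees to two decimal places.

δ = -15.59°

sin δ = sin ε · sin λ_s = sin 23.44° × sin 222.5° = -0.268742.
δ = arcsin(-0.268742) = -15.59°.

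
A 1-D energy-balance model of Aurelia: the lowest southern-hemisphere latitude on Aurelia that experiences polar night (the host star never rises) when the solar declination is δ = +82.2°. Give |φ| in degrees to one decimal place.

Polar night requires cos H₀ = −tan φ tan δ ≥ 1, i.e. tan φ tan δ ≤ −1.
The boundary is |tan φ| · |tan δ| = 1, so |φ| = 90° − |δ| = 90° − 82.2° = 7.8° in the southern hemisphere.

|φ| = 7.8°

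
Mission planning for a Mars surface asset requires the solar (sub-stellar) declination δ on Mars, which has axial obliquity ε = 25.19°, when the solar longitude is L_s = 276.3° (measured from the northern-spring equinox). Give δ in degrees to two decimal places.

sin δ = sin ε · sin L_s = sin 25.19° × sin 276.3° = -0.423051.
δ = arcsin(-0.423051) = -25.03°.

δ = -25.03°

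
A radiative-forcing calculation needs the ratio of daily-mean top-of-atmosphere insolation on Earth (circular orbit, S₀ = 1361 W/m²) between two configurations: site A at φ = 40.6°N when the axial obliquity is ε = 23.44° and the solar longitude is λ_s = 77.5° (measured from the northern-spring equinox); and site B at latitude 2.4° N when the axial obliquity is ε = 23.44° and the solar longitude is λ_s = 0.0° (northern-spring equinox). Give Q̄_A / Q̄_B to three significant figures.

— Configuration A (φ=+40.6°):
Solar declination: sin δ = sin ε · sin λ_s = sin 23.44° × sin 77.5° = 0.38836, so δ = +22.852°.
cos H₀ = −tan(+40.6°) tan(+22.852°) = -0.3612, H₀ = 1.9404 rad.
Bracket: H₀ sin φ sin δ + cos φ cos δ sin H₀ = 1.9404×0.65077×0.38836 + 0.75927×0.92151×0.93248 = 0.490403 + 0.652433 = 1.142836.
Q̄ = (S₀/π) × [bracket] = (1361/π) × 1.142836 = 495.10 W/m².
— Configuration B (φ=+2.4°):
Solar declination: sin δ = sin ε · sin λ_s = sin 23.44° × sin 0.0° = 0.00000, so δ = +0.000°.
cos H₀ = −tan(+2.4°) tan(+0.000°) = -0.0000, H₀ = 1.5708 rad.
Bracket: H₀ sin φ sin δ + cos φ cos δ sin H₀ = 1.5708×0.04188×0.00000 + 0.99912×1.00000×1.00000 = 0.000000 + 0.999120 = 0.999120.
Q̄ = (S₀/π) × [bracket] = (1361/π) × 0.999120 = 432.84 W/m².
Ratio Q̄_A / Q̄_B = 495.10 / 432.84 = 1.144.

Q̄_A / Q̄_B ≈ 1.14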